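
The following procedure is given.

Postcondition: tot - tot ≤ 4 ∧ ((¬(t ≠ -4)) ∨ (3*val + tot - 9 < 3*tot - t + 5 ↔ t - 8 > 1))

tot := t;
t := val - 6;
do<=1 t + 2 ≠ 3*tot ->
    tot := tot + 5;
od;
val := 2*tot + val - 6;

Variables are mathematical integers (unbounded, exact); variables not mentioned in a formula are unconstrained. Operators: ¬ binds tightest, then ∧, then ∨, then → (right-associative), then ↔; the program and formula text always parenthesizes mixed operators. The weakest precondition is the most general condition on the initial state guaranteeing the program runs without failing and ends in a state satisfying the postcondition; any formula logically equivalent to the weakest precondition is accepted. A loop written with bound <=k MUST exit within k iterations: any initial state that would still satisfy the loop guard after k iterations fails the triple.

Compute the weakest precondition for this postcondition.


Working backward. After the program, the postcondition tot - tot ≤ 4 ∧ ((¬(t ≠ -4)) ∨ (3*val + tot - 9 < 3*tot - t + 5 ↔ t - 8 > 1)) must hold; in canonical form it is (¬(t ≠ -4)) ∨ (t + 3*val < 2*tot + 14 ↔ t > 9).
Before val := 2*tot + val - 6: (¬(t ≠ -4)) ∨ (t + 4*tot + 3*val < 32 ↔ t > 9)
Before the loop (bound <=1), unroll the exhaustion recursion (WP_0 = exit-now case; WP_j = one more guarded iteration, up to j = 1):
  WP_0: (¬(t ≠ 3*tot - 2)) ∧ ((¬(t ≠ -4)) ∨ (t + 4*tot + 3*val < 32 ↔ t > 9))
  WP_1: (t ≠ 3*tot - 2 → ((¬(t ≠ 3*tot + 13)) ∧ ((¬(t ≠ -4)) ∨ (t + 4*tot + 3*val < 12 ↔ t > 9)))) ∧ ((¬(t ≠ 3*tot - 2)) → ((¬(t ≠ -4)) ∨ (t + 4*tot + 3*val < 32 ↔ t > 9)))
So before the loop: (t ≠ 3*tot - 2 → ((¬(t ≠ 3*tot + 13)) ∧ ((¬(t ≠ -4)) ∨ (t + 4*tot + 3*val < 12 ↔ t > 9)))) ∧ ((¬(t ≠ 3*tot - 2)) → ((¬(t ≠ -4)) ∨ (t + 4*tot + 3*val < 32 ↔ t > 9)))
Before t := val - 6: (val ≠ 3*tot + 4 → ((¬(val ≠ 3*tot + 19)) ∧ ((¬(val ≠ 2)) ∨ (4*tot + 4*val < 18 ↔ val > 15)))) ∧ ((¬(val ≠ 3*tot + 4)) → ((¬(val ≠ 2)) ∨ (4*tot + 4*val < 38 ↔ val > 15)))
Before tot := t: (val ≠ 3*t + 4 → ((¬(val ≠ 3*t + 19)) ∧ ((¬(val ≠ 2)) ∨ (4*t + 4*val < 18 ↔ val > 15)))) ∧ ((¬(val ≠ 3*t + 4)) → ((¬(val ≠ 2)) ∨ (4*t + 4*val < 38 ↔ val > 15)))
Answer: WP = (val ≠ 3*t + 4 → ((¬(val ≠ 3*t + 19)) ∧ ((¬(val ≠ 2)) ∨ (4*t + 4*val < 18 ↔ val > 15)))) ∧ ((¬(val ≠ 3*t + 4)) → ((¬(val ≠ 2)) ∨ (4*t + 4*val < 38 ↔ val > 15)))


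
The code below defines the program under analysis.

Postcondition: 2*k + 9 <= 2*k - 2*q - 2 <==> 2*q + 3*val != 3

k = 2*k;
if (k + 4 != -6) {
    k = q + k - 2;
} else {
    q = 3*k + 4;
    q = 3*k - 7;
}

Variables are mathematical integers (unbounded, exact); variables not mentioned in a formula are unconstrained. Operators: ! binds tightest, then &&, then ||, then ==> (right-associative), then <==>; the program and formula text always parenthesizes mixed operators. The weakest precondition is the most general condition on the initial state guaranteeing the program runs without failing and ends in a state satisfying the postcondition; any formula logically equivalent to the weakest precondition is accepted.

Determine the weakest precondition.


Working backward. After the program, the postcondition 2*k + 9 <= 2*k - 2*q - 2 <==> 2*q + 3*val != 3 must hold; in canonical form it is 2*q <= -11 <==> 2*q + 3*val != 3.
Then branch requires 2*q <= -11 <==> 2*q + 3*val != 3; else branch requires 6*k <= 3 <==> 6*k + 3*val != 17.
Before the if: (k != -10 ==> (2*q <= -11 <==> 2*q + 3*val != 3)) && ((!(k != -10)) ==> (6*k <= 3 <==> 6*k + 3*val != 17))
Before k := 2*k: (2*k != -10 ==> (2*q <= -11 <==> 2*q + 3*val != 3)) && ((!(2*k != -10)) ==> (12*k <= 3 <==> 12*k + 3*val != 17))
Answer: WP = (2*k != -10 ==> (2*q <= -11 <==> 2*q + 3*val != 3)) && ((!(2*k != -10)) ==> (12*k <= 3 <==> 12*k + 3*val != 17))


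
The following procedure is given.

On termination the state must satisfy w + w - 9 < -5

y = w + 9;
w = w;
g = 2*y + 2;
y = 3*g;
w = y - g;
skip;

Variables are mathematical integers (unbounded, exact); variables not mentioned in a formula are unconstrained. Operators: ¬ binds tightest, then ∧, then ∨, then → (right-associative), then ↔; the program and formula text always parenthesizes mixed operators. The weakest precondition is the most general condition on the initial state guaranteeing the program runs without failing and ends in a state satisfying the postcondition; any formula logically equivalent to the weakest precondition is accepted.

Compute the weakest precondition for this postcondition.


Working backward. After the program, the postcondition w + w - 9 < -5 must hold; in canonical form it is 2*w < 4.
Before skip: 2*w < 4
Before w := y - g: 2*y < 2*g + 4
Before y := 3*g: 4*g < 4
Before g := 2*y + 2: 8*y < -4
Before w := w: 8*y < -4
Before y := w + 9: 8*w < -76
Answer: WP = 8*w < -76


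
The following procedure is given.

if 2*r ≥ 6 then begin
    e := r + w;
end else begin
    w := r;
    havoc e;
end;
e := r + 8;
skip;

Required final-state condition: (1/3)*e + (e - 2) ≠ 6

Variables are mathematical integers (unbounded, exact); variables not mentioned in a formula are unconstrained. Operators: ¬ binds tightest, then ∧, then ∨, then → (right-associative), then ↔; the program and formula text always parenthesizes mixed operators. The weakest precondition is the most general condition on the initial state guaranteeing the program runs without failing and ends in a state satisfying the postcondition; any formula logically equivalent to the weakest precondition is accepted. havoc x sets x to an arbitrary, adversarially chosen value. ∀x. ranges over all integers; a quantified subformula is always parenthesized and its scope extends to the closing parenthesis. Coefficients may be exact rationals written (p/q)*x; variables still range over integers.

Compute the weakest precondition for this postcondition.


Working backward. After the program, the postcondition (1/3)*e + (e - 2) ≠ 6 must hold; in canonical form it is (4/3)*e ≠ 8.
Before skip: (4/3)*e ≠ 8
Before e := r + 8: (4/3)*r ≠ -8/3
Then branch requires (4/3)*r ≠ -8/3; else branch requires (4/3)*r ≠ -8/3.
Before the if: (2*r ≥ 6 → (4/3)*r ≠ -8/3) ∧ ((¬(2*r ≥ 6)) → (4/3)*r ≠ -8/3)
Answer: WP = (2*r ≥ 6 → (4/3)*r ≠ -8/3) ∧ ((¬(2*r ≥ 6)) → (4/3)*r ≠ -8/3)


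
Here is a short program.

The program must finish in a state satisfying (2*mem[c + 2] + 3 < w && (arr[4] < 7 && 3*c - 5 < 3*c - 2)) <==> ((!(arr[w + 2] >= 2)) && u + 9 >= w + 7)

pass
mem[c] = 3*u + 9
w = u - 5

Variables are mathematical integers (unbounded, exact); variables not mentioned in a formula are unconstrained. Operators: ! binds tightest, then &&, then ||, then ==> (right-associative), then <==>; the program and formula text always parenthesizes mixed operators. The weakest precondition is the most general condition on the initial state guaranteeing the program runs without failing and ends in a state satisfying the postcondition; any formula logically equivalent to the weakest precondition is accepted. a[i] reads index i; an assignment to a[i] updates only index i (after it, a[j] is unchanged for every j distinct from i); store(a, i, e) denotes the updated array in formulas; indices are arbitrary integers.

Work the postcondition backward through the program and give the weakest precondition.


Working backward. After the program, the postcondition (2*mem[c + 2] + 3 < w && (arr[4] < 7 && 3*c - 5 < 3*c - 2)) <==> ((!(arr[w + 2] >= 2)) && u + 9 >= w + 7) must hold; in canonical form it is (2*mem[c + 2] < w - 3 && arr[4] < 7) <==> ((!(arr[w + 2] >= 2)) && u >= w - 2).
Before w := u - 5: (2*mem[c + 2] < u - 8 && arr[4] < 7) <==> (!(arr[u - 3] >= 2))
Before mem[c] := 3*u + 9: (2*store(mem, c, 3*u + 9)[c + 2] < u - 8 && arr[4] < 7) <==> (!(arr[u - 3] >= 2))
Before skip: (2*store(mem, c, 3*u + 9)[c + 2] < u - 8 && arr[4] < 7) <==> (!(arr[u - 3] >= 2))
Answer: WP = (2*store(mem, c, 3*u + 9)[c + 2] < u - 8 && arr[4] < 7) <==> (!(arr[u - 3] >= 2))


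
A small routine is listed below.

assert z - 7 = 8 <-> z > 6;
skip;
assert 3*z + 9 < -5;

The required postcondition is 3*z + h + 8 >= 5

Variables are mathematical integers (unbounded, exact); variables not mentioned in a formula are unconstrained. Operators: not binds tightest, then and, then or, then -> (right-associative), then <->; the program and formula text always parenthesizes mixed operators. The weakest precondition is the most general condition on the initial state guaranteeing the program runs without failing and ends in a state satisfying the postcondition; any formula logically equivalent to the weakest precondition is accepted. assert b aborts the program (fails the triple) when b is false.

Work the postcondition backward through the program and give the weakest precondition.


Working backward. After the program, the postcondition 3*z + h + 8 >= 5 must hold; in canonical form it is h + 3*z >= -3.
Before assert 3*z + 9 < -5: 3*z < -14 and h + 3*z >= -3
Before skip: 3*z < -14 and h + 3*z >= -3
Before assert z - 7 = 8 <-> z > 6: (z = 15 <-> z > 6) and 3*z < -14 and h + 3*z >= -3
Answer: WP = (z = 15 <-> z > 6) and 3*z < -14 and h + 3*z >= -3


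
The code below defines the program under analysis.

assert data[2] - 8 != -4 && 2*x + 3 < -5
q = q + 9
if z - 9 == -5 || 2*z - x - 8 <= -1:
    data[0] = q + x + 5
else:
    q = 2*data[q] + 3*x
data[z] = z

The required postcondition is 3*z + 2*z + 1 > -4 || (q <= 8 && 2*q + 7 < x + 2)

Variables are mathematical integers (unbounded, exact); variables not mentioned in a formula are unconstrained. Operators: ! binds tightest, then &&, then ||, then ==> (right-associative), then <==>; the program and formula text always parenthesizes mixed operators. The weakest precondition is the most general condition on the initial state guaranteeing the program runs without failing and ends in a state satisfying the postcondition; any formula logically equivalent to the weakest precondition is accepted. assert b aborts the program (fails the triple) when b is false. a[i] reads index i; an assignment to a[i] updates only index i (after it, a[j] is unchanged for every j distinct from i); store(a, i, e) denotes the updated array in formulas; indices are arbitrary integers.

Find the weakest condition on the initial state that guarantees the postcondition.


Working backward. After the program, the postcondition 3*z + 2*z + 1 > -4 || (q <= 8 && 2*q + 7 < x + 2) must hold; in canonical form it is 5*z > -5 || (q <= 8 && 2*q < x - 5).
Before data[z] := z: 5*z > -5 || (q <= 8 && 2*q < x - 5)
Then branch requires 5*z > -5 || (q <= 8 && 2*q < x - 5); else branch requires 5*z > -5 || (2*data[q] + 3*x <= 8 && 4*data[q] + 5*x < -5).
Before the if: ((z == 4 || 2*z <= x + 7) ==> (5*z > -5 || (q <= 8 && 2*q < x - 5))) && ((!(z == 4 || 2*z <= x + 7)) ==> (5*z > -5 || (2*data[q] + 3*x <= 8 && 4*data[q] + 5*x < -5)))
Before q := q + 9: ((z == 4 || 2*z <= x + 7) ==> (5*z > -5 || (q <= -1 && 2*q < x - 23))) && ((!(z == 4 || 2*z <= x + 7)) ==> (5*z > -5 || (2*data[q + 9] + 3*x <= 8 && 4*data[q + 9] + 5*x < -5)))
Before assert data[2] - 8 != -4 && 2*x + 3 < -5: data[2] != 4 && 2*x < -8 && ((z == 4 || 2*z <= x + 7) ==> (5*z > -5 || (q <= -1 && 2*q < x - 23))) && ((!(z == 4 || 2*z <= x + 7)) ==> (5*z > -5 || (2*data[q + 9] + 3*x <= 8 && 4*data[q + 9] + 5*x < -5)))
Answer: WP = data[2] != 4 && 2*x < -8 && ((z == 4 || 2*z <= x + 7) ==> (5*z > -5 || (q <= -1 && 2*q < x - 23))) && ((!(z == 4 || 2*z <= x + 7)) ==> (5*z > -5 || (2*data[q + 9] + 3*x <= 8 && 4*data[q + 9] + 5*x < -5)))


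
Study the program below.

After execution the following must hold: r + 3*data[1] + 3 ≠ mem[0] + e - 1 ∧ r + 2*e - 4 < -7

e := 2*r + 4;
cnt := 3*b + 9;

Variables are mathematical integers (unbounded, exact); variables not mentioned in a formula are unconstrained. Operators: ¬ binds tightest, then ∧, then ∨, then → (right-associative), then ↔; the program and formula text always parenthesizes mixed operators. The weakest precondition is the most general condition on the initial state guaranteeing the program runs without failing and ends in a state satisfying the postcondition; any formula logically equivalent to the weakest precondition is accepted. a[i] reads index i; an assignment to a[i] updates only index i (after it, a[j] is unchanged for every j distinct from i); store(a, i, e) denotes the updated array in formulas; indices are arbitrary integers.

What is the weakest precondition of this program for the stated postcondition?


Working backward. After the program, the postcondition r + 3*data[1] + 3 ≠ mem[0] + e - 1 ∧ r + 2*e - 4 < -7 must hold; in canonical form it is 3*data[1] + r ≠ mem[0] + e - 4 ∧ 2*e + r < -3.
Before cnt := 3*b + 9: 3*data[1] + r ≠ mem[0] + e - 4 ∧ 2*e + r < -3
Before e := 2*r + 4: 3*data[1] ≠ mem[0] + r ∧ 5*r < -11
Answer: WP = 3*data[1] ≠ mem[0] + r ∧ 5*r < -11


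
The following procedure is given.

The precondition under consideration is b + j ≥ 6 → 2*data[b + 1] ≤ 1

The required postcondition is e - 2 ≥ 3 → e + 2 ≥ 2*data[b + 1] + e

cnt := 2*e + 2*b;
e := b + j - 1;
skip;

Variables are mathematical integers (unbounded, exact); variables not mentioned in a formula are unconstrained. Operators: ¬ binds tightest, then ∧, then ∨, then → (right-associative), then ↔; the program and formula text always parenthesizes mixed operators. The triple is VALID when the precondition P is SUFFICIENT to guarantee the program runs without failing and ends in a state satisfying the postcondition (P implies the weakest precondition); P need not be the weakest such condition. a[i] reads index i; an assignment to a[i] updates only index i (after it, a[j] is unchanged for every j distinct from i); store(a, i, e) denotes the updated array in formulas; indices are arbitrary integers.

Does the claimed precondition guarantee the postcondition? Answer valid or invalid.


Working backward. After the program, the postcondition e - 2 ≥ 3 → e + 2 ≥ 2*data[b + 1] + e must hold; in canonical form it is e ≥ 5 → 2*data[b + 1] ≤ 2.
Before skip: e ≥ 5 → 2*data[b + 1] ≤ 2
Before e := b + j - 1: b + j ≥ 6 → 2*data[b + 1] ≤ 2
Before cnt := 2*e + 2*b: b + j ≥ 6 → 2*data[b + 1] ≤ 2
The weakest precondition is b + j ≥ 6 → 2*data[b + 1] ≤ 2.
Check whether b + j ≥ 6 → 2*data[b + 1] ≤ 1 implies it.
Every state satisfying the precondition satisfies the weakest precondition: the implication holds.
Answer: valid


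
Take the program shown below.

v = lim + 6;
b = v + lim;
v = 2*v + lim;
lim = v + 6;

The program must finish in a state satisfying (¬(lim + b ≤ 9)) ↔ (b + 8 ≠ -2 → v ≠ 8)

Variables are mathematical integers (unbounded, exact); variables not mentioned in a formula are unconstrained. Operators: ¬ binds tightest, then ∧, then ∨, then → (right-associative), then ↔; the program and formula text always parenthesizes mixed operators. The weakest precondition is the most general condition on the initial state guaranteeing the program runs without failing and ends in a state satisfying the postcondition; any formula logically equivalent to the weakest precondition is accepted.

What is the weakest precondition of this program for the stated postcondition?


Working backward. After the program, the postcondition (¬(lim + b ≤ 9)) ↔ (b + 8 ≠ -2 → v ≠ 8) must hold; in canonical form it is (¬(b + lim ≤ 9)) ↔ (b ≠ -10 → v ≠ 8).
Before lim := v + 6: (¬(b + v ≤ 3)) ↔ (b ≠ -10 → v ≠ 8)
Before v := 2*v + lim: (¬(b + lim + 2*v ≤ 3)) ↔ (b ≠ -10 → lim + 2*v ≠ 8)
Before b := v + lim: (¬(2*lim + 3*v ≤ 3)) ↔ (lim + v ≠ -10 → lim + 2*v ≠ 8)
Before v := lim + 6: (¬(5*lim ≤ -15)) ↔ (2*lim ≠ -16 → 3*lim ≠ -4)
Answer: WP = (¬(5*lim ≤ -15)) ↔ (2*lim ≠ -16 → 3*lim ≠ -4)


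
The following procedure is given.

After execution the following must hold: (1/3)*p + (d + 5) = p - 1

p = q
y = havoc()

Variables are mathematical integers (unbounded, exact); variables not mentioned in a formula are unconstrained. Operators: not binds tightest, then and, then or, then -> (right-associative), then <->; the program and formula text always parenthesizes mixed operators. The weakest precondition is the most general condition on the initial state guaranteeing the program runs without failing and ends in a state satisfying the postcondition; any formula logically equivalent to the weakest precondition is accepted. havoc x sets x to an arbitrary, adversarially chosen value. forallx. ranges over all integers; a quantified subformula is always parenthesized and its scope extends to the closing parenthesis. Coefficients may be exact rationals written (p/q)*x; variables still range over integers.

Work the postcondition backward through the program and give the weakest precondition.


Working backward. After the program, the postcondition (1/3)*p + (d + 5) = p - 1 must hold; in canonical form it is d = (2/3)*p - 6.
Before havoc y: d = (2/3)*p - 6
Before p := q: d = (2/3)*q - 6
Answer: WP = d = (2/3)*q - 6


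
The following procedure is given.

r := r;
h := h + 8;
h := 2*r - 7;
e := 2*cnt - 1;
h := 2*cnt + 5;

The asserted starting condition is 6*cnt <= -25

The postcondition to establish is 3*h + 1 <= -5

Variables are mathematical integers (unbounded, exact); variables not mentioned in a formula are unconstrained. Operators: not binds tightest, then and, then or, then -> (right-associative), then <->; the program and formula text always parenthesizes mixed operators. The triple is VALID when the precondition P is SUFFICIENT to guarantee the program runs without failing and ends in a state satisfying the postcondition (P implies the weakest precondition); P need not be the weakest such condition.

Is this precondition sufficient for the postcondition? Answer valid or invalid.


Working backward. After the program, the postcondition 3*h + 1 <= -5 must hold; in canonical form it is 3*h <= -6.
Before h := 2*cnt + 5: 6*cnt <= -21
Before e := 2*cnt - 1: 6*cnt <= -21
Before h := 2*r - 7: 6*cnt <= -21
Before h := h + 8: 6*cnt <= -21
Before r := r: 6*cnt <= -21
The weakest precondition is 6*cnt <= -21.
Check whether 6*cnt <= -25 implies it.
Every state satisfying the precondition satisfies the weakest precondition: the implication holds.
Answer: valid


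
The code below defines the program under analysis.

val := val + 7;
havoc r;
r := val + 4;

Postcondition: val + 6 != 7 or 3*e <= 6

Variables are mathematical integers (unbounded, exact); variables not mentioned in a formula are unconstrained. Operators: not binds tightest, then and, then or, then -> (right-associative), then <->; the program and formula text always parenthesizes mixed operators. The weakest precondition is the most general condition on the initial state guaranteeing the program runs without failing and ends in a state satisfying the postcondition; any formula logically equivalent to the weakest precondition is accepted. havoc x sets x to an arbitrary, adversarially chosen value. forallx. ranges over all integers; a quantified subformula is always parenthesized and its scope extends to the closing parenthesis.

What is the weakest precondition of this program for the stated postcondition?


Working backward. After the program, the postcondition val + 6 != 7 or 3*e <= 6 must hold; in canonical form it is val != 1 or 3*e <= 6.
Before r := val + 4: val != 1 or 3*e <= 6
Before havoc r: val != 1 or 3*e <= 6
Before val := val + 7: val != -6 or 3*e <= 6
Answer: WP = val != -6 or 3*e <= 6


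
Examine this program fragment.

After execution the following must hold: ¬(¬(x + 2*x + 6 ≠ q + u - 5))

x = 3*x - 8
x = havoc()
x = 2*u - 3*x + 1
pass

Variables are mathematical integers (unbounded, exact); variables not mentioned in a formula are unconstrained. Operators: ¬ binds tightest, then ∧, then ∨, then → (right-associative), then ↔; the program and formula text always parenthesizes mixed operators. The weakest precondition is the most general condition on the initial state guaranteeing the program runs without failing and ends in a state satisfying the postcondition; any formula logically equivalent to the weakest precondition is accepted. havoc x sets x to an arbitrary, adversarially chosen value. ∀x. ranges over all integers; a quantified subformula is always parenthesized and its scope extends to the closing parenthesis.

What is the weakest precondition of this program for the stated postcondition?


Working backward. After the program, the postcondition ¬(¬(x + 2*x + 6 ≠ q + u - 5)) must hold; in canonical form it is 3*x ≠ q + u - 11.
Before skip: 3*x ≠ q + u - 11
Before x := 2*u - 3*x + 1: 5*u ≠ q + 9*x - 14
Before havoc x: ∀x_1. 5*u ≠ q + 9*x_1 - 14
Before x := 3*x - 8: ∀x_1. 5*u ≠ q + 9*x_1 - 14
Answer: WP = ∀x_1. 5*u ≠ q + 9*x_1 - 14


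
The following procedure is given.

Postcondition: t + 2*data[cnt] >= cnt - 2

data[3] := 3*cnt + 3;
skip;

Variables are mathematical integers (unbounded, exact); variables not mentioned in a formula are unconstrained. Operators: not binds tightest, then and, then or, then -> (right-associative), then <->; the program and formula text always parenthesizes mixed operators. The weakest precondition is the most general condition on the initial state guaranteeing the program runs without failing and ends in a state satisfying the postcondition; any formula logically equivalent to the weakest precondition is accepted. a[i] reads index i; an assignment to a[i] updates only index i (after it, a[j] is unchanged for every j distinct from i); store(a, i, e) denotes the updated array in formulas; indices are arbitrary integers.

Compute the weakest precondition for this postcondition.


Working backward. After the program, the postcondition t + 2*data[cnt] >= cnt - 2 must hold; in canonical form it is 2*data[cnt] + t >= cnt - 2.
Before skip: 2*data[cnt] + t >= cnt - 2
Before data[3] := 3*cnt + 3: 2*store(data, 3, 3*cnt + 3)[cnt] + t >= cnt - 2
Answer: WP = 2*store(data, 3, 3*cnt + 3)[cnt] + t >= cnt - 2


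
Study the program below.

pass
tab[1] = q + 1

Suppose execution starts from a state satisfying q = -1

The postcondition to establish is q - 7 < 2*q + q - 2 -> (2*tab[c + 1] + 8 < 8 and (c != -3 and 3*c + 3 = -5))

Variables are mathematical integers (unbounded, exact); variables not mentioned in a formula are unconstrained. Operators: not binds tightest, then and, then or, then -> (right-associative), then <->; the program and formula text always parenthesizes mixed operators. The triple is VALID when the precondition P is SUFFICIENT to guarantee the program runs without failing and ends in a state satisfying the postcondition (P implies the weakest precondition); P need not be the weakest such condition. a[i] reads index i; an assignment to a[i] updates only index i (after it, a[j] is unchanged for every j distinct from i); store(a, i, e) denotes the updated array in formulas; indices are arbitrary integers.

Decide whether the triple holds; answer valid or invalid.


Working backward. After the program, the postcondition q - 7 < 2*q + q - 2 -> (2*tab[c + 1] + 8 < 8 and (c != -3 and 3*c + 3 = -5)) must hold; in canonical form it is 2*q > -5 -> (2*tab[c + 1] < 0 and c != -3 and 3*c = -8).
Before tab[1] := q + 1: 2*q > -5 -> (2*store(tab, 1, q + 1)[c + 1] < 0 and c != -3 and 3*c = -8)
Before skip: 2*q > -5 -> (2*store(tab, 1, q + 1)[c + 1] < 0 and c != -3 and 3*c = -8)
The weakest precondition is 2*q > -5 -> (2*store(tab, 1, q + 1)[c + 1] < 0 and c != -3 and 3*c = -8).
Check whether q = -1 implies it.
Countermodel: at the initial state c = 0, q = -1, tab = {[1] = 0, elsewhere 0}, the precondition holds but the weakest precondition fails.
Answer: invalid


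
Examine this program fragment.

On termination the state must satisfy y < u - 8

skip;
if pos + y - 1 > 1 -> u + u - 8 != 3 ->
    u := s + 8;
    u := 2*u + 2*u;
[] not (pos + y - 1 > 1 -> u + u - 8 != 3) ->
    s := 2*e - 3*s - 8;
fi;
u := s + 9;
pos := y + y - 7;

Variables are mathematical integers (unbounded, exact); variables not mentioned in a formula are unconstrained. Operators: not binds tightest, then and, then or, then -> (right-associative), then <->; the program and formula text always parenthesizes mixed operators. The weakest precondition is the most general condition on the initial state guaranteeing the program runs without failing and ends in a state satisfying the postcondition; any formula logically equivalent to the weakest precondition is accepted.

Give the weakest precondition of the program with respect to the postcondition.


Working backward. After the program, y < u - 8 must hold.
Before pos := y + y - 7: y < u - 8
Before u := s + 9: y < s + 1
Then branch requires y < s + 1; else branch requires 3*s + y < 2*e - 7.
Before the if: ((pos + y > 2 -> 2*u != 11) -> y < s + 1) and ((not (pos + y > 2 -> 2*u != 11)) -> 3*s + y < 2*e - 7)
Before skip: ((pos + y > 2 -> 2*u != 11) -> y < s + 1) and ((not (pos + y > 2 -> 2*u != 11)) -> 3*s + y < 2*e - 7)
Answer: WP = ((pos + y > 2 -> 2*u != 11) -> y < s + 1) and ((not (pos + y > 2 -> 2*u != 11)) -> 3*s + y < 2*e - 7)


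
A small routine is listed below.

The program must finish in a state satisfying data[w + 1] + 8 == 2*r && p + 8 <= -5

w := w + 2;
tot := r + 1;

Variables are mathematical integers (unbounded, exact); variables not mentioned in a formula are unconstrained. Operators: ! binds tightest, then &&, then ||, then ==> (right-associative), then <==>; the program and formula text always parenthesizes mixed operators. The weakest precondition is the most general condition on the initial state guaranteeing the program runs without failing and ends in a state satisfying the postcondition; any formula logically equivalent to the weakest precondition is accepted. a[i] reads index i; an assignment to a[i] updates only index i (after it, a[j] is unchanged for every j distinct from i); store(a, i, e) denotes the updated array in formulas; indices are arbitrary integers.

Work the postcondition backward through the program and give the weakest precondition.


Working backward. After the program, the postcondition data[w + 1] + 8 == 2*r && p + 8 <= -5 must hold; in canonical form it is data[w + 1] == 2*r - 8 && p <= -13.
Before tot := r + 1: data[w + 1] == 2*r - 8 && p <= -13
Before w := w + 2: data[w + 3] == 2*r - 8 && p <= -13
Answer: WP = data[w + 3] == 2*r - 8 && p <= -13


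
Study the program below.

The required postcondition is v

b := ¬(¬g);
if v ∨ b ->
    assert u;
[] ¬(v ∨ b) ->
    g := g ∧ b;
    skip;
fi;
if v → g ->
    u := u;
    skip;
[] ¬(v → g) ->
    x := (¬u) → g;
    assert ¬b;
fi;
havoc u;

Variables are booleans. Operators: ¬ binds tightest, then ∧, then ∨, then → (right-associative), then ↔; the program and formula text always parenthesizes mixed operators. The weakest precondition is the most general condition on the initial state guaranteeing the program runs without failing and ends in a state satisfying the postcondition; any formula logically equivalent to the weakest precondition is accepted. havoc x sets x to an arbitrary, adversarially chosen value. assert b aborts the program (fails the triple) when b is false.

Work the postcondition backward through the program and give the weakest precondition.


Working backward. After the program, v must hold.
Before havoc u: v
Then branch requires v; else branch requires (¬b) ∧ v.
Before the if: ((v → g) → v) ∧ ((¬(v → g)) → ((¬b) ∧ v))
Then branch requires u ∧ ((v → g) → v) ∧ ((¬(v → g)) → ((¬b) ∧ v)); else branch requires ((v → (g ∧ b)) → v) ∧ ((¬(v → (g ∧ b))) → ((¬b) ∧ v)).
Before the if: ((v ∨ b) → (u ∧ ((v → g) → v) ∧ ((¬(v → g)) → ((¬b) ∧ v)))) ∧ ((¬(v ∨ b)) → (((v → (g ∧ b)) → v) ∧ ((¬(v → (g ∧ b))) → ((¬b) ∧ v))))
Before b := ¬(¬g): ((v ∨ g) → (u ∧ ((v → g) → v) ∧ ((¬(v → g)) → ((¬g) ∧ v)))) ∧ ((¬(v ∨ g)) → (((v → g) → v) ∧ ((¬(v → g)) → ((¬g) ∧ v))))
Answer: WP = ((v ∨ g) → (u ∧ ((v → g) → v) ∧ ((¬(v → g)) → ((¬g) ∧ v)))) ∧ ((¬(v ∨ g)) → (((v → g) → v) ∧ ((¬(v → g)) → ((¬g) ∧ v))))


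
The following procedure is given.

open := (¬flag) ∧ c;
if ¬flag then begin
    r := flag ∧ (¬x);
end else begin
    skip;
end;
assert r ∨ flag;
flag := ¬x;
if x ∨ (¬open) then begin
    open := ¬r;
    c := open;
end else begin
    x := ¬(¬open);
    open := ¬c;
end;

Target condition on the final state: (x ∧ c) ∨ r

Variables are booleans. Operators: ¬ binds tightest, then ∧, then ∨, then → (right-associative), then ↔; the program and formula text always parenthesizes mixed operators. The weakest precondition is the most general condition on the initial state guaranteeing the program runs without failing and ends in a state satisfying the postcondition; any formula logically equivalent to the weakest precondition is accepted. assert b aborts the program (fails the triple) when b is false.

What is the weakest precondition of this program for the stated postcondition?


Working backward. After the program, (x ∧ c) ∨ r must hold.
Then branch requires (x ∧ (¬r)) ∨ r; else branch requires (open ∧ c) ∨ r.
Before the if: ((x ∨ (¬open)) → ((x ∧ (¬r)) ∨ r)) ∧ ((¬(x ∨ (¬open))) → ((open ∧ c) ∨ r))
Before flag := ¬x: ((x ∨ (¬open)) → ((x ∧ (¬r)) ∨ r)) ∧ ((¬(x ∨ (¬open))) → ((open ∧ c) ∨ r))
Before assert r ∨ flag: (r ∨ flag) ∧ ((x ∨ (¬open)) → ((x ∧ (¬r)) ∨ r)) ∧ ((¬(x ∨ (¬open))) → ((open ∧ c) ∨ r))
Then branch requires ((flag ∧ (¬x)) ∨ flag) ∧ ((x ∨ (¬open)) → ((x ∧ (¬(flag ∧ (¬x)))) ∨ (flag ∧ (¬x)))) ∧ ((¬(x ∨ (¬open))) → ((open ∧ c) ∨ (flag ∧ (¬x)))); else branch requires (r ∨ flag) ∧ ((x ∨ (¬open)) → ((x ∧ (¬r)) ∨ r)) ∧ ((¬(x ∨ (¬open))) → ((open ∧ c) ∨ r)).
Before the if: ((¬flag) → (((flag ∧ (¬x)) ∨ flag) ∧ ((x ∨ (¬open)) → ((x ∧ (¬(flag ∧ (¬x)))) ∨ (flag ∧ (¬x)))) ∧ ((¬(x ∨ (¬open))) → ((open ∧ c) ∨ (flag ∧ (¬x)))))) ∧ (flag → ((r ∨ flag) ∧ ((x ∨ (¬open)) → ((x ∧ (¬r)) ∨ r)) ∧ ((¬(x ∨ (¬open))) → ((open ∧ c) ∨ r))))
Before open := (¬flag) ∧ c: ((¬flag) → (((flag ∧ (¬x)) ∨ flag) ∧ ((x ∨ (¬((¬flag) ∧ c))) → ((x ∧ (¬(flag ∧ (¬x)))) ∨ (flag ∧ (¬x)))) ∧ ((¬(x ∨ (¬((¬flag) ∧ c)))) → (((¬flag) ∧ c) ∨ (flag ∧ (¬x)))))) ∧ (flag → ((r ∨ flag) ∧ ((x ∨ (¬((¬flag) ∧ c))) → ((x ∧ (¬r)) ∨ r)) ∧ ((¬(x ∨ (¬((¬flag) ∧ c)))) → (((¬flag) ∧ c) ∨ r))))
Answer: WP = ((¬flag) → (((flag ∧ (¬x)) ∨ flag) ∧ ((x ∨ (¬((¬flag) ∧ c))) → ((x ∧ (¬(flag ∧ (¬x)))) ∨ (flag ∧ (¬x)))) ∧ ((¬(x ∨ (¬((¬flag) ∧ c)))) → (((¬flag) ∧ c) ∨ (flag ∧ (¬x)))))) ∧ (flag → ((r ∨ flag) ∧ ((x ∨ (¬((¬flag) ∧ c))) → ((x ∧ (¬r)) ∨ r)) ∧ ((¬(x ∨ (¬((¬flag) ∧ c)))) → (((¬flag) ∧ c) ∨ r))))


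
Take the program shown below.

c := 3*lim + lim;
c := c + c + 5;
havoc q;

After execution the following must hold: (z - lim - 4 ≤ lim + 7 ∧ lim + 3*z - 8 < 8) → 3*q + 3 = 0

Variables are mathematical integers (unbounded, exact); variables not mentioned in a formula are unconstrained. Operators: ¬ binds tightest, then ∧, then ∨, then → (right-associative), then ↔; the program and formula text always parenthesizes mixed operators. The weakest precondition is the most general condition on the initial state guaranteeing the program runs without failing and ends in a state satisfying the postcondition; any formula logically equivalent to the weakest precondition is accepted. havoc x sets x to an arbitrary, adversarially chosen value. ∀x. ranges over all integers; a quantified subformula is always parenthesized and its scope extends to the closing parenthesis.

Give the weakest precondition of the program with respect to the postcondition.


Working backward. After the program, the postcondition (z - lim - 4 ≤ lim + 7 ∧ lim + 3*z - 8 < 8) → 3*q + 3 = 0 must hold; in canonical form it is (z ≤ 2*lim + 11 ∧ lim + 3*z < 16) → 3*q = -3.
Before havoc q: ∀q_1. ((z ≤ 2*lim + 11 ∧ lim + 3*z < 16) → 3*q_1 = -3)
Before c := c + c + 5: ∀q_1. ((z ≤ 2*lim + 11 ∧ lim + 3*z < 16) → 3*q_1 = -3)
Before c := 3*lim + lim: ∀q_1. ((z ≤ 2*lim + 11 ∧ lim + 3*z < 16) → 3*q_1 = -3)
Answer: WP = ∀q_1. ((z ≤ 2*lim + 11 ∧ lim + 3*z < 16) → 3*q_1 = -3)


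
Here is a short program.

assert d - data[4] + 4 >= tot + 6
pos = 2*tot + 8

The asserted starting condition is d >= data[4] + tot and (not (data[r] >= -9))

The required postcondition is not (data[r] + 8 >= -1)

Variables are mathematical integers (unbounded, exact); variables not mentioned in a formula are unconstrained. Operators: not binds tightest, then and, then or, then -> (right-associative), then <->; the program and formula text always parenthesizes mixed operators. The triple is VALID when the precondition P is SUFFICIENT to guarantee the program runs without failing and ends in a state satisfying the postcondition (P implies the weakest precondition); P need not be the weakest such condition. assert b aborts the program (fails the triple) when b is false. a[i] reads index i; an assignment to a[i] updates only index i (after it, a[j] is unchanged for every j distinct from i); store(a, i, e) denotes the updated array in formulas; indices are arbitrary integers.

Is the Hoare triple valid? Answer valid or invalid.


Working backward. After the program, the postcondition not (data[r] + 8 >= -1) must hold; in canonical form it is not (data[r] >= -9).
Before pos := 2*tot + 8: not (data[r] >= -9)
Before assert d - data[4] + 4 >= tot + 6: d >= data[4] + tot + 2 and (not (data[r] >= -9))
The weakest precondition is d >= data[4] + tot + 2 and (not (data[r] >= -9)).
Check whether d >= data[4] + tot and (not (data[r] >= -9)) implies it.
Countermodel: at the initial state d = 0, data = {[4] = 0, [5] = -10, elsewhere 0}, r = 5, tot = 0, the precondition holds but the weakest precondition fails.
Answer: invalid


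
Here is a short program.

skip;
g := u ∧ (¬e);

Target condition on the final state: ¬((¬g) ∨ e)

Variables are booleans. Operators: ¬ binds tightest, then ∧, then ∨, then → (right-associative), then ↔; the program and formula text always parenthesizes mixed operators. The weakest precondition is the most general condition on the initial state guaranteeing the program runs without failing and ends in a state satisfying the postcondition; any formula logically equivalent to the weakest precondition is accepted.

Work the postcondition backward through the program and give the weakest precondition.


Working backward. After the program, ¬((¬g) ∨ e) must hold.
Before g := u ∧ (¬e): ¬((¬(u ∧ (¬e))) ∨ e)
Before skip: ¬((¬(u ∧ (¬e))) ∨ e)
Answer: WP = ¬((¬(u ∧ (¬e))) ∨ e)


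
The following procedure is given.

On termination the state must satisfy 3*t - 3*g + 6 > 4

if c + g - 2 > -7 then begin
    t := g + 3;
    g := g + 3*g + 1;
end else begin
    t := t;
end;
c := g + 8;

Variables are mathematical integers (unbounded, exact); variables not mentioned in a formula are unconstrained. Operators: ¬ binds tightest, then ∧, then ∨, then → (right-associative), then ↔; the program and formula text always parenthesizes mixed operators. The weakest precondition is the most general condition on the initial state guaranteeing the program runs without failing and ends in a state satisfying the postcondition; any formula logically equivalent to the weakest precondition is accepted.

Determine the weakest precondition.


Working backward. After the program, the postcondition 3*t - 3*g + 6 > 4 must hold; in canonical form it is 3*t > 3*g - 2.
Before c := g + 8: 3*t > 3*g - 2
Then branch requires 9*g < 8; else branch requires 3*t > 3*g - 2.
Before the if: (c + g > -5 → 9*g < 8) ∧ ((¬(c + g > -5)) → 3*t > 3*g - 2)
Answer: WP = (c + g > -5 → 9*g < 8) ∧ ((¬(c + g > -5)) → 3*t > 3*g - 2)


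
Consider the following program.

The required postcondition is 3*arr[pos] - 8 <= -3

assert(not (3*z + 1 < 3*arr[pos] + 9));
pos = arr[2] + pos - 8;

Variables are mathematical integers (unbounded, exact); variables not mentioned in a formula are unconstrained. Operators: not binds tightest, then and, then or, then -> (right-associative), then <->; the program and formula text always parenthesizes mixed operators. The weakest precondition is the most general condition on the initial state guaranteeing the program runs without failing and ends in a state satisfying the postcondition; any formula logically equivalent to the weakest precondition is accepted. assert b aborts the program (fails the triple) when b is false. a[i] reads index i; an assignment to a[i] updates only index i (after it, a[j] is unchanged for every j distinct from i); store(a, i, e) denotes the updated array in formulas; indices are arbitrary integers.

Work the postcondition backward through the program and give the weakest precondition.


Working backward. After the program, the postcondition 3*arr[pos] - 8 <= -3 must hold; in canonical form it is 3*arr[pos] <= 5.
Before pos := arr[2] + pos - 8: 3*arr[arr[2] + pos - 8] <= 5
Before assert not (3*z + 1 < 3*arr[pos] + 9): (not (3*z < 3*arr[pos] + 8)) and 3*arr[arr[2] + pos - 8] <= 5
Answer: WP = (not (3*z < 3*arr[pos] + 8)) and 3*arr[arr[2] + pos - 8] <= 5


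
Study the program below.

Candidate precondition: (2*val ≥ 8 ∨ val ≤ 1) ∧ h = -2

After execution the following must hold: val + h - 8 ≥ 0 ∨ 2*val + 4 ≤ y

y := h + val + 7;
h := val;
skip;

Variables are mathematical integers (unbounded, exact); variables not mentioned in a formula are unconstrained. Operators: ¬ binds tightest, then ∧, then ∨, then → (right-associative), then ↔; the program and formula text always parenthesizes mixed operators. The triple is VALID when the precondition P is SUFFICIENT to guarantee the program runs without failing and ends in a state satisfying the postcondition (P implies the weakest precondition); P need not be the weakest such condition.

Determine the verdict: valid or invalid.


Working backward. After the program, the postcondition val + h - 8 ≥ 0 ∨ 2*val + 4 ≤ y must hold; in canonical form it is h + val ≥ 8 ∨ 2*val ≤ y - 4.
Before skip: h + val ≥ 8 ∨ 2*val ≤ y - 4
Before h := val: 2*val ≥ 8 ∨ 2*val ≤ y - 4
Before y := h + val + 7: 2*val ≥ 8 ∨ val ≤ h + 3
The weakest precondition is 2*val ≥ 8 ∨ val ≤ h + 3.
Check whether (2*val ≥ 8 ∨ val ≤ 1) ∧ h = -2 implies it.
Every state satisfying the precondition satisfies the weakest precondition: the implication holds.
Answer: valid


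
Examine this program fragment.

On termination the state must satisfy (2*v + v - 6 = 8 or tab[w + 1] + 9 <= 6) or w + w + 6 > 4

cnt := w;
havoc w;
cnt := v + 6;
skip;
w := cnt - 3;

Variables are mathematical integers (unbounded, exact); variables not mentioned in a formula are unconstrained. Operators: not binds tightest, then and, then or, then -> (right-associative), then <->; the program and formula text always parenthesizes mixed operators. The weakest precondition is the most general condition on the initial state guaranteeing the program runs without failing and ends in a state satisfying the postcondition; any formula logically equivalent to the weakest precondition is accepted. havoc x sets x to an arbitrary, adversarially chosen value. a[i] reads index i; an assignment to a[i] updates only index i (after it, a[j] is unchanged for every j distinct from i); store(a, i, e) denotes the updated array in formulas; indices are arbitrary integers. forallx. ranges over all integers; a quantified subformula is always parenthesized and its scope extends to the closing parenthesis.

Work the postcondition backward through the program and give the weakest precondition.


Working backward. After the program, the postcondition (2*v + v - 6 = 8 or tab[w + 1] + 9 <= 6) or w + w + 6 > 4 must hold; in canonical form it is 3*v = 14 or tab[w + 1] <= -3 or 2*w > -2.
Before w := cnt - 3: 3*v = 14 or tab[cnt - 2] <= -3 or 2*cnt > 4
Before skip: 3*v = 14 or tab[cnt - 2] <= -3 or 2*cnt > 4
Before cnt := v + 6: 3*v = 14 or tab[v + 4] <= -3 or 2*v > -8
Before havoc w: 3*v = 14 or tab[v + 4] <= -3 or 2*v > -8
Before cnt := w: 3*v = 14 or tab[v + 4] <= -3 or 2*v > -8
Answer: WP = 3*v = 14 or tab[v + 4] <= -3 or 2*v > -8
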